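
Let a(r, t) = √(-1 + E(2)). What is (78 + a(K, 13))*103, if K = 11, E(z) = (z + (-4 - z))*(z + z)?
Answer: 8034 + 103*I*√17 ≈ 8034.0 + 424.68*I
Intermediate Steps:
E(z) = -8*z
a(r, t) = I*√17 (a(r, t) = √(-1 - 8*2) = √(-1 - 16) = √(-17) = I*√17)
(78 + a(K, 13))*103 = (78 + I*√17)*103 = 8034 + 103*I*√17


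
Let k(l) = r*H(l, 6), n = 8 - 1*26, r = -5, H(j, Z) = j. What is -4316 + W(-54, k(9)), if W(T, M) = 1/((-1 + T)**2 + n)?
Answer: -12978211/3007 ≈ -4316.0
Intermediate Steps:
n = -18 (n = 8 - 26 = -18)
k(l) = -5*l
W(T, M) = 1/(-18 + (-1 + T)**2) (W(T, M) = 1/((-1 + T)**2 - 18) = 1/(-18 + (-1 + T)**2))
-4316 + W(-54, k(9)) = -4316 + 1/(-18 + (-1 - 54)**2) = -4316 + 1/(-18 + (-55)**2) = -4316 + 1/(-18 + 3025) = -4316 + 1/3007 = -12978211/3007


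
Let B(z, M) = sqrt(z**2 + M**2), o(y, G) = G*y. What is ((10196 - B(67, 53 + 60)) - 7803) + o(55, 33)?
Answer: 4208 - sqrt(17258) ≈ 4076.6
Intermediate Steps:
B(z, M) = sqrt(M**2 + z**2)
((10196 - B(67, 53 + 60)) - 7803) + o(55, 33) = ((10196 - sqrt((53 + 60)**2 + 67**2)) - 7803) + 33*55 = ((10196 - sqrt(113**2 + 4489)) - 7803) + 1815 = ((10196 - sqrt(12769 + 4489)) - 7803) + 1815 = ((10196 - sqrt(17258)) - 7803) + 1815 = (2393 - sqrt(17258)) + 1815 = 4208 - sqrt(17258)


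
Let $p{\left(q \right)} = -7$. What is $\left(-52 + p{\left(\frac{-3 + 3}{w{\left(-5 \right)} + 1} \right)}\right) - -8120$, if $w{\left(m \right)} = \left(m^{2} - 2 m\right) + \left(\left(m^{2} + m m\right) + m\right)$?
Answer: $8061$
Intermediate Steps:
$w{\left(m \right)} = - m + 3 m^{2}$ ($w{\left(m \right)} = \left(m^{2} - 2 m\right) + \left(\left(m^{2} + m^{2}\right) + m\right) = \left(m^{2} - 2 m\right) + \left(2 m^{2} + m\right) = \left(m^{2} - 2 m\right) + \left(m + 2 m^{2}\right) = - m + 3 m^{2}$)
$\left(-52 + p{\left(\frac{-3 + 3}{w{\left(-5 \right)} + 1} \right)}\right) - -8120 = \left(-52 - 7\right) - -8120 = -59 + 8120 = 8061$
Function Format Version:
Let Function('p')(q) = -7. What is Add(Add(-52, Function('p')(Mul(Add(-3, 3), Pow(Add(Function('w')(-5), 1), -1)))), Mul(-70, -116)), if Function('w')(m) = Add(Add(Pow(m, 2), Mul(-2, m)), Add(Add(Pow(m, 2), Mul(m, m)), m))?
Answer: 8061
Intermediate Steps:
Function('w')(m) = Add(Mul(-1, m), Mul(3, Pow(m, 2))) (Function('w')(m) = Add(Add(Pow(m, 2), Mul(-2, m)), Add(Add(Pow(m, 2), Pow(m, 2)), m)) = Add(Add(Pow(m, 2), Mul(-2, m)), Add(Mul(2, Pow(m, 2)), m)) = Add(Add(Pow(m, 2), Mul(-2, m)), Add(m, Mul(2, Pow(m, 2)))) = Add(Mul(-1, m), Mul(3, Pow(m, 2))))
Add(Add(-52, Function('p')(Mul(Add(-3, 3), Pow(Add(Function('w')(-5), 1), -1)))), Mul(-70, -116)) = Add(Add(-52, -7), Mul(-70, -116)) = Add(-59, 8120) = 8061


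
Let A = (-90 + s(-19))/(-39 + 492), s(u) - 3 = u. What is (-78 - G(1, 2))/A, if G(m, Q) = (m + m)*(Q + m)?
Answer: 19026/53 ≈ 358.98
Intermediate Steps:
s(u) = 3 + u
G(m, Q) = 2*m*(Q + m) (G(m, Q) = (2*m)*(Q + m) = 2*m*(Q + m))
A = -106/453 (A = (-90 + (3 - 19))/(-39 + 492) = (-90 - 16)/453 = -106*1/453 = -106/453 ≈ -0.23400)
(-78 - G(1, 2))/A = (-78 - 2*(2 + 1))/(-106/453) = (-78 - 2*3)*(-453/106) = (-78 - 1*6)*(-453/106) = (-78 - 6)*(-453/106) = -84*(-453/106) = 19026/53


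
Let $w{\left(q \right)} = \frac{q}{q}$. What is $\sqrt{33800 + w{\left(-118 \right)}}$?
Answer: $\sqrt{33801} \approx 183.85$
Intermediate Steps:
$w{\left(q \right)} = 1$
$\sqrt{33800 + w{\left(-118 \right)}} = \sqrt{33800 + 1} = \sqrt{33801}$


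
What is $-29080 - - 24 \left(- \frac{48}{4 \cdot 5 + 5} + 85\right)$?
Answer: $- \frac{677152}{25} \approx -27086.0$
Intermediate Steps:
$-29080 - - 24 \left(- \frac{48}{4 \cdot 5 + 5} + 85\right) = -29080 - - 24 \left(- \frac{48}{20 + 5} + 85\right) = -29080 - - 24 \left(- \frac{48}{25} + 85\right) = -29080 - \left(-24\right) \frac{2077}{25} = -29080 - - \frac{49848}{25} = -29080 + \frac{49848}{25} = - \frac{677152}{25}$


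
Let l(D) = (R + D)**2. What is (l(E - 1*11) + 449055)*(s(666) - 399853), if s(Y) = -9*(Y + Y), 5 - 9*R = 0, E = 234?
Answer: -16647271753759/81 ≈ -2.0552e+11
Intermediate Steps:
R = 5/9 (R = 5/9 - 1/9*0 = 5/9 + 0 = 5/9 ≈ 0.55556)
l(D) = (5/9 + D)**2
s(Y) = -18*Y
(l(E - 1*11) + 449055)*(s(666) - 399853) = ((5 + 9*(234 - 1*11))**2/81 + 449055)*(-18*666 - 399853) = ((5 + 9*(234 - 11))**2/81 + 449055)*(-11988 - 399853) = ((5 + 9*223)**2/81 + 449055)*(-411841) = ((5 + 2007)**2/81 + 449055)*(-411841) = ((1/81)*2012**2 + 449055)*(-411841) = ((1/81)*4048144 + 449055)*(-411841) = (4048144/81 + 449055)*(-411841) = (40421599/81)*(-411841) = -16647271753759/81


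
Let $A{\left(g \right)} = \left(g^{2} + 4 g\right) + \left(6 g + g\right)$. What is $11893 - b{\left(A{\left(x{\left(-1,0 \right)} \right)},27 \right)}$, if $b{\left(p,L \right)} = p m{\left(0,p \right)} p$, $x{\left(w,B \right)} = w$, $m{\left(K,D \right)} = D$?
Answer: $12893$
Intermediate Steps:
$A{\left(g \right)} = g^{2} + 11 g$ ($A{\left(g \right)} = \left(g^{2} + 4 g\right) + 7 g = g^{2} + 11 g$)
$b{\left(p,L \right)} = p^{3}$ ($b{\left(p,L \right)} = p p p = p^{2} p = p^{3}$)
$11893 - b{\left(A{\left(x{\left(-1,0 \right)} \right)},27 \right)} = 11893 - \left(- (11 - 1)\right)^{3} = 11893 - \left(\left(-1\right) 10\right)^{3} = 11893 - \left(-10\right)^{3} = 11893 - -1000 = 11893 + 1000 = 12893$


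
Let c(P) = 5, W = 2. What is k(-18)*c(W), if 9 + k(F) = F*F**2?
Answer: -29205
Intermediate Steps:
k(F) = -9 + F**3 (k(F) = -9 + F*F**2 = -9 + F**3)
k(-18)*c(W) = (-9 + (-18)**3)*5 = (-9 - 5832)*5 = -5841*5 = -29205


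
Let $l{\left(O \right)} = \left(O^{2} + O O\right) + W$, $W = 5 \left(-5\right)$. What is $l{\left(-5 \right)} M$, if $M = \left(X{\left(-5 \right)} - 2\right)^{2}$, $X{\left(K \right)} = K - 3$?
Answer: $2500$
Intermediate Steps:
$X{\left(K \right)} = -3 + K$ ($X{\left(K \right)} = K - 3 = -3 + K$)
$W = -25$
$M = 100$ ($M = \left(\left(-3 - 5\right) - 2\right)^{2} = \left(-8 - 2\right)^{2} = \left(-10\right)^{2} = 100$)
$l{\left(O \right)} = -25 + 2 O^{2}$ ($l{\left(O \right)} = \left(O^{2} + O O\right) - 25 = \left(O^{2} + O^{2}\right) - 25 = 2 O^{2} - 25 = -25 + 2 O^{2}$)
$l{\left(-5 \right)} M = \left(-25 + 2 \left(-5\right)^{2}\right) 100 = \left(-25 + 2 \cdot 25\right) 100 = \left(-25 + 50\right) 100 = 25 \cdot 100 = 2500$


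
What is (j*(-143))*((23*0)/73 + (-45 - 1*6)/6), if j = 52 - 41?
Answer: 26741/2 ≈ 13371.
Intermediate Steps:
j = 11
(j*(-143))*((23*0)/73 + (-45 - 1*6)/6) = (11*(-143))*((23*0)/73 + (-45 - 1*6)/6) = -1573*(0*(1/73) + (-45 - 6)*(⅙)) = -1573*(0 - 51*⅙) = -1573*(0 - 17/2) = -1573*(-17/2) = 26741/2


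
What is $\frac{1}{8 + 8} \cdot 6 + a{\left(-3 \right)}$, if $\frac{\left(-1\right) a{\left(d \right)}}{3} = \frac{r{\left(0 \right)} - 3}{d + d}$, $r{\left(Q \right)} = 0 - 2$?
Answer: $- \frac{17}{8} \approx -2.125$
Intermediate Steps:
$r{\left(Q \right)} = -2$ ($r{\left(Q \right)} = 0 - 2 = -2$)
$a{\left(d \right)} = \frac{15}{2 d}$ ($a{\left(d \right)} = - 3 \frac{-2 - 3}{d + d} = - 3 \left(- \frac{5}{2 d}\right) = \frac{15}{2 d}$)
$\frac{1}{8 + 8} \cdot 6 + a{\left(-3 \right)} = \frac{1}{8 + 8} \cdot 6 + \frac{15}{2 \left(-3\right)} = \frac{1}{16} \cdot 6 + \frac{15}{2} \left(- \frac{1}{3}\right) = \frac{1}{16} \cdot 6 - \frac{5}{2} = \frac{3}{8} - \frac{5}{2} = - \frac{17}{8}$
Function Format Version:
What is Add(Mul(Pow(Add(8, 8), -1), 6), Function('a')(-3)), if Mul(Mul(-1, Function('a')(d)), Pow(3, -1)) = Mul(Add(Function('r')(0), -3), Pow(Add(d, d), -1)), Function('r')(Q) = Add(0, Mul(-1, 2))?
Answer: Rational(-17, 8) ≈ -2.1250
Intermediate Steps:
Function('r')(Q) = -2 (Function('r')(Q) = Add(0, -2) = -2)
Function('a')(d) = Mul(Rational(15, 2), Pow(d, -1)) (Function('a')(d) = Mul(-3, Mul(Add(-2, -3), Pow(Add(d, d), -1))) = Mul(-3, Mul(-5, Pow(Mul(2, d), -1))) = Mul(-3, Mul(-5, Mul(Rational(1, 2), Pow(d, -1)))) = Mul(-3, Mul(Rational(-5, 2), Pow(d, -1))) = Mul(Rational(15, 2), Pow(d, -1)))
Add(Mul(Pow(Add(8, 8), -1), 6), Function('a')(-3)) = Add(Mul(Pow(Add(8, 8), -1), 6), Mul(Rational(15, 2), Pow(-3, -1))) = Add(Mul(Pow(16, -1), 6), Mul(Rational(15, 2), Rational(-1, 3))) = Add(Mul(Rational(1, 16), 6), Rational(-5, 2)) = Add(Rational(3, 8), Rational(-5, 2)) = Rational(-17, 8)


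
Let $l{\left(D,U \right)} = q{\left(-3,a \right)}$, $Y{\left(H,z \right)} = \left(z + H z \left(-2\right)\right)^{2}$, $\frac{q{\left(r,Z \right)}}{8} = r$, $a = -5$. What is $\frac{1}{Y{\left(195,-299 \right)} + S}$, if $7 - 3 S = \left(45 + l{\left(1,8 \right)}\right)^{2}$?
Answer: $\frac{3}{40584745729} \approx 7.3919 \cdot 10^{-11}$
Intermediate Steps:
$q{\left(r,Z \right)} = 8 r$
$Y{\left(H,z \right)} = \left(z - 2 H z\right)^{2}$
$l{\left(D,U \right)} = -24$ ($l{\left(D,U \right)} = 8 \left(-3\right) = -24$)
$S = - \frac{434}{3}$ ($S = \frac{7}{3} - \frac{\left(45 - 24\right)^{2}}{3} = \frac{7}{3} - \frac{21^{2}}{3} = \frac{7}{3} - 147 = - \frac{434}{3} \approx -144.67$)
$\frac{1}{Y{\left(195,-299 \right)} + S} = \frac{1}{\left(-299\right)^{2} \left(-1 + 2 \cdot 195\right)^{2} - \frac{434}{3}} = \frac{1}{89401 \left(-1 + 390\right)^{2} - \frac{434}{3}} = \frac{1}{89401 \cdot 389^{2} - \frac{434}{3}} = \frac{1}{89401 \cdot 151321 - \frac{434}{3}} = \frac{1}{13528248721 - \frac{434}{3}} = \frac{1}{\frac{40584745729}{3}} = \frac{3}{40584745729}$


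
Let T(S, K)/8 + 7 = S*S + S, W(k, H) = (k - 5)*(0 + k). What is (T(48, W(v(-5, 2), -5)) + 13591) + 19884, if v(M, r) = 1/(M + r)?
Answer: 52235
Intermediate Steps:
W(k, H) = k*(-5 + k) (W(k, H) = (-5 + k)*k = k*(-5 + k))
T(S, K) = -56 + 8*S + 8*S**2 (T(S, K) = -56 + 8*(S*S + S) = -56 + 8*(S**2 + S) = -56 + 8*(S + S**2) = -56 + (8*S + 8*S**2) = -56 + 8*S + 8*S**2)
(T(48, W(v(-5, 2), -5)) + 13591) + 19884 = ((-56 + 8*48 + 8*48**2) + 13591) + 19884 = ((-56 + 384 + 8*2304) + 13591) + 19884 = ((-56 + 384 + 18432) + 13591) + 19884 = (18760 + 13591) + 19884 = 32351 + 19884 = 52235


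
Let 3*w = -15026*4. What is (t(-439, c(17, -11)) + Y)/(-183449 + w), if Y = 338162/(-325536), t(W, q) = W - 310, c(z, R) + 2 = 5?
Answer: 122082313/33120629456 ≈ 0.0036860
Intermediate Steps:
c(z, R) = 3 (c(z, R) = -2 + 5 = 3)
w = -60104/3 (w = (-15026*4)/3 = (⅓)*(-60104) = -60104/3 ≈ -20035.)
t(W, q) = -310 + W
Y = -169081/162768 (Y = 338162*(-1/325536) = -169081/162768 ≈ -1.0388)
(t(-439, c(17, -11)) + Y)/(-183449 + w) = ((-310 - 439) - 169081/162768)/(-183449 - 60104/3) = (-749 - 169081/162768)/(-610451/3) = -122082313/162768*(-3/610451) = 122082313/33120629456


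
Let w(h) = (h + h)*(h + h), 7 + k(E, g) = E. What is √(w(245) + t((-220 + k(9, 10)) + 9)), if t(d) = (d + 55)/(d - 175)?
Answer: √138297831/24 ≈ 490.00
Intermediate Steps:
k(E, g) = -7 + E
w(h) = 4*h² (w(h) = (2*h)*(2*h) = 4*h²)
t(d) = (55 + d)/(-175 + d)
√(w(245) + t((-220 + k(9, 10)) + 9)) = √(4*245² + (55 + ((-220 + (-7 + 9)) + 9))/(-175 + ((-220 + (-7 + 9)) + 9))) = √(4*60025 + (55 + ((-220 + 2) + 9))/(-175 + ((-220 + 2) + 9))) = √(240100 + (55 + (-218 + 9))/(-175 + (-218 + 9))) = √(240100 + (55 - 209)/(-175 - 209)) = √(240100 - 154/(-384)) = √(240100 - 1/384*(-154)) = √(240100 + 77/192) = √(46099277/192) = √138297831/24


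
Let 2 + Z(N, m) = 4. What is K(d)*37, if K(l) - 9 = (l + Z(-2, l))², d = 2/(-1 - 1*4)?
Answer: 10693/25 ≈ 427.72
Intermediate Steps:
Z(N, m) = 2 (Z(N, m) = -2 + 4 = 2)
d = -⅖ (d = 2/(-1 - 4) = 2/(-5) = 2*(-⅕) = -⅖ ≈ -0.40000)
K(l) = 9 + (2 + l)² (K(l) = 9 + (l + 2)² = 9 + (2 + l)²)
K(d)*37 = (9 + (2 - ⅖)²)*37 = (9 + (8/5)²)*37 = (9 + 64/25)*37 = (289/25)*37 = 10693/25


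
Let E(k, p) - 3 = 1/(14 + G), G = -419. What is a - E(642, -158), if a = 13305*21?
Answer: 113157811/405 ≈ 2.7940e+5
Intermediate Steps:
E(k, p) = 1214/405 (E(k, p) = 3 + 1/(14 - 419) = 3 + 1/(-405) = 3 - 1/405 = 1214/405)
a = 279405
a - E(642, -158) = 279405 - 1*1214/405 = 279405 - 1214/405 = 113157811/405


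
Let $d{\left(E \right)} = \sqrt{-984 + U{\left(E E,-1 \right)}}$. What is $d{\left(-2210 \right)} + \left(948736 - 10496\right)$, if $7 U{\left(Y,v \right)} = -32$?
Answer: $938240 + \frac{2 i \sqrt{12110}}{7} \approx 9.3824 \cdot 10^{5} + 31.442 i$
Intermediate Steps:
$U{\left(Y,v \right)} = - \frac{32}{7}$ ($U{\left(Y,v \right)} = \frac{1}{7} \left(-32\right) = - \frac{32}{7}$)
$d{\left(E \right)} = \frac{2 i \sqrt{12110}}{7}$ ($d{\left(E \right)} = \sqrt{-984 - \frac{32}{7}} = \sqrt{- \frac{6920}{7}} = \frac{2 i \sqrt{12110}}{7}$)
$d{\left(-2210 \right)} + \left(948736 - 10496\right) = \frac{2 i \sqrt{12110}}{7} + \left(948736 - 10496\right) = \frac{2 i \sqrt{12110}}{7} + 938240 = 938240 + \frac{2 i \sqrt{12110}}{7}$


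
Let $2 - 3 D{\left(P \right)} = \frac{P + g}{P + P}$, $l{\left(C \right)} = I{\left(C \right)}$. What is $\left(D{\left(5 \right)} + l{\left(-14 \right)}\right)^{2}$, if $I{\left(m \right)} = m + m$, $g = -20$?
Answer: $\frac{25921}{36} \approx 720.03$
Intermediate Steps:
$I{\left(m \right)} = 2 m$
$l{\left(C \right)} = 2 C$
$D{\left(P \right)} = \frac{2}{3} - \frac{-20 + P}{6 P}$ ($D{\left(P \right)} = \frac{2}{3} - \frac{\left(P - 20\right) \frac{1}{P + P}}{3} = \frac{2}{3} - \frac{\left(-20 + P\right) \frac{1}{2 P}}{3} = \frac{2}{3} - \frac{\frac{1}{2} \frac{1}{P} \left(-20 + P\right)}{3} = \frac{2}{3} - \frac{-20 + P}{6 P}$)
$\left(D{\left(5 \right)} + l{\left(-14 \right)}\right)^{2} = \left(\frac{20 + 3 \cdot 5}{6 \cdot 5} + 2 \left(-14\right)\right)^{2} = \left(\frac{1}{6} \cdot \frac{1}{5} \left(20 + 15\right) - 28\right)^{2} = \left(\frac{1}{6} \cdot \frac{1}{5} \cdot 35 - 28\right)^{2} = \left(\frac{7}{6} - 28\right)^{2} = \left(- \frac{161}{6}\right)^{2} = \frac{25921}{36}$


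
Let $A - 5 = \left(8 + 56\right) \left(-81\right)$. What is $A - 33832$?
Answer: $-39011$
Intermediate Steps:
$A = -5179$ ($A = 5 + \left(8 + 56\right) \left(-81\right) = 5 + 64 \left(-81\right) = 5 - 5184 = -5179$)
$A - 33832 = -5179 - 33832 = -39011$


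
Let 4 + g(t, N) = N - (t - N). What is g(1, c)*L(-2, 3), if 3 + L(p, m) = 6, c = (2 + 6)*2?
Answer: 81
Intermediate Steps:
c = 16 (c = 8*2 = 16)
g(t, N) = -4 - t + 2*N (g(t, N) = -4 + (N - (t - N)) = -4 + (N + (N - t)) = -4 + (-t + 2*N) = -4 - t + 2*N)
L(p, m) = 3 (L(p, m) = -3 + 6 = 3)
g(1, c)*L(-2, 3) = (-4 - 1*1 + 2*16)*3 = (-4 - 1 + 32)*3 = 27*3 = 81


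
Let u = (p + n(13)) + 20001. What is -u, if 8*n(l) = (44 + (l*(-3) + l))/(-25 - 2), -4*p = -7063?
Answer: -65300/3 ≈ -21767.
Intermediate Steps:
p = 7063/4 (p = -¼*(-7063) = 7063/4 ≈ 1765.8)
n(l) = -11/54 + l/108 (n(l) = ((44 + (l*(-3) + l))/(-25 - 2))/8 = ((44 + (-3*l + l))/(-27))/8 = ((44 - 2*l)*(-1/27))/8 = (-44/27 + 2*l/27)/8 = -11/54 + l/108)
u = 65300/3 (u = (7063/4 + (-11/54 + (1/108)*13)) + 20001 = (7063/4 + (-11/54 + 13/108)) + 20001 = (7063/4 - 1/12) + 20001 = 5297/3 + 20001 = 65300/3 ≈ 21767.)
-u = -1*65300/3 = -65300/3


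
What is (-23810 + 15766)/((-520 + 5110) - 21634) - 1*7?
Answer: -27816/4261 ≈ -6.5280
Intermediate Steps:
(-23810 + 15766)/((-520 + 5110) - 21634) - 1*7 = -8044/(4590 - 21634) - 7 = -8044/(-17044) - 7 = -8044*(-1/17044) - 7 = 2011/4261 - 7 = -27816/4261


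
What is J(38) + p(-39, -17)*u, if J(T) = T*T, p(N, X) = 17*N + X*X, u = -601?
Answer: 226218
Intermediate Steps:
p(N, X) = X**2 + 17*N (p(N, X) = 17*N + X**2 = X**2 + 17*N)
J(T) = T**2
J(38) + p(-39, -17)*u = 38**2 + ((-17)**2 + 17*(-39))*(-601) = 1444 + (289 - 663)*(-601) = 1444 - 374*(-601) = 1444 + 224774 = 226218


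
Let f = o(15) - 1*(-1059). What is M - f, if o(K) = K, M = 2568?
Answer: 1494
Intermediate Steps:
f = 1074 (f = 15 - 1*(-1059) = 15 + 1059 = 1074)
M - f = 2568 - 1*1074 = 2568 - 1074 = 1494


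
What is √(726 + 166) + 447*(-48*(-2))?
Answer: 42912 + 2*√223 ≈ 42942.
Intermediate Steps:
√(726 + 166) + 447*(-48*(-2)) = √892 + 447*96 = 2*√223 + 42912 = 42912 + 2*√223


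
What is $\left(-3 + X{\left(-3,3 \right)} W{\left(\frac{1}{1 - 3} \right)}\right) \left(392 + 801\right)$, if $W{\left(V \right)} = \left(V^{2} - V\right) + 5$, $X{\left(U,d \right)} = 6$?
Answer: $\frac{75159}{2} \approx 37580.0$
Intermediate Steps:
$W{\left(V \right)} = 5 + V^{2} - V$
$\left(-3 + X{\left(-3,3 \right)} W{\left(\frac{1}{1 - 3} \right)}\right) \left(392 + 801\right) = \left(-3 + 6 \left(5 + \left(\frac{1}{1 - 3}\right)^{2} - \frac{1}{1 - 3}\right)\right) \left(392 + 801\right) = \left(-3 + 6 \left(5 + \left(\frac{1}{-2}\right)^{2} - \frac{1}{-2}\right)\right) 1193 = \left(-3 + 6 \left(5 + \left(- \frac{1}{2}\right)^{2} - - \frac{1}{2}\right)\right) 1193 = \left(-3 + 6 \left(5 + \frac{1}{4} + \frac{1}{2}\right)\right) 1193 = \left(-3 + 6 \cdot \frac{23}{4}\right) 1193 = \left(-3 + \frac{69}{2}\right) 1193 = \frac{63}{2} \cdot 1193 = \frac{75159}{2}$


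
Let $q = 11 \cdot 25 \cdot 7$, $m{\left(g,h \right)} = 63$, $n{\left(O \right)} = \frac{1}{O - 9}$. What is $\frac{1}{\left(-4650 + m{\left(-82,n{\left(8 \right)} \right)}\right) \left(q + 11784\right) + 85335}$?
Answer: $- \frac{1}{62797848} \approx -1.5924 \cdot 10^{-8}$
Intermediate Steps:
$n{\left(O \right)} = \frac{1}{-9 + O}$
$q = 1925$ ($q = 275 \cdot 7 = 1925$)
$\frac{1}{\left(-4650 + m{\left(-82,n{\left(8 \right)} \right)}\right) \left(q + 11784\right) + 85335} = \frac{1}{\left(-4650 + 63\right) \left(1925 + 11784\right) + 85335} = \frac{1}{\left(-4587\right) 13709 + 85335} = \frac{1}{-62883183 + 85335} = \frac{1}{-62797848} = - \frac{1}{62797848}$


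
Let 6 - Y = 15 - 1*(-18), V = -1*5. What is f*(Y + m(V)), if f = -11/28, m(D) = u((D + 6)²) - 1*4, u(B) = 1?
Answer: 165/14 ≈ 11.786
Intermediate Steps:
V = -5
m(D) = -3 (m(D) = 1 - 1*4 = 1 - 4 = -3)
Y = -27 (Y = 6 - (15 - 1*(-18)) = 6 - (15 + 18) = 6 - 1*33 = 6 - 33 = -27)
f = -11/28 (f = -11*1/28 = -11/28 ≈ -0.39286)
f*(Y + m(V)) = -11*(-27 - 3)/28 = -11/28*(-30) = 165/14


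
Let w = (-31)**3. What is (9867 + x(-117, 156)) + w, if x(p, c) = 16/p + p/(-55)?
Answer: -128198131/6435 ≈ -19922.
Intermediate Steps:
x(p, c) = 16/p - p/55 (x(p, c) = 16/p + p*(-1/55) = 16/p - p/55)
w = -29791
(9867 + x(-117, 156)) + w = (9867 + (16/(-117) - 1/55*(-117))) - 29791 = (9867 + (16*(-1/117) + 117/55)) - 29791 = (9867 + (-16/117 + 117/55)) - 29791 = (9867 + 12809/6435) - 29791 = 63506954/6435 - 29791 = -128198131/6435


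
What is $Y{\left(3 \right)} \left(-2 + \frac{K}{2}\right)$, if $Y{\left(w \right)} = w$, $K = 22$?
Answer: $27$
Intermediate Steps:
$Y{\left(3 \right)} \left(-2 + \frac{K}{2}\right) = 3 \left(-2 + \frac{22}{2}\right) = 3 \left(-2 + 22 \cdot \frac{1}{2}\right) = 3 \left(-2 + 11\right) = 3 \cdot 9 = 27$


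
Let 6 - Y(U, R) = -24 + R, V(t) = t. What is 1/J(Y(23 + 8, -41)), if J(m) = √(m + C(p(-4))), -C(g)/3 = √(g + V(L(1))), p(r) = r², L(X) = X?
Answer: (71 - 3*√17)^(-½) ≈ 0.13060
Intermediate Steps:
C(g) = -3*√(1 + g) (C(g) = -3*√(g + 1) = -3*√(1 + g))
Y(U, R) = 30 - R (Y(U, R) = 6 - (-24 + R) = 6 + (24 - R) = 30 - R)
J(m) = √(m - 3*√17) (J(m) = √(m - 3*√(1 + (-4)²)) = √(m - 3*√(1 + 16)) = √(m - 3*√17))
1/J(Y(23 + 8, -41)) = 1/(√((30 - 1*(-41)) - 3*√17)) = 1/(√((30 + 41) - 3*√17)) = 1/(√(71 - 3*√17)) = (71 - 3*√17)^(-½)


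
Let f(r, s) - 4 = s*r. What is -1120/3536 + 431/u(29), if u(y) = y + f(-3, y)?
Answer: -99031/11934 ≈ -8.2982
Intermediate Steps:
f(r, s) = 4 + r*s (f(r, s) = 4 + s*r = 4 + r*s)
u(y) = 4 - 2*y (u(y) = y + (4 - 3*y) = 4 - 2*y)
-1120/3536 + 431/u(29) = -1120/3536 + 431/(4 - 2*29) = -1120*1/3536 + 431/(4 - 58) = -70/221 + 431/(-54) = -70/221 + 431*(-1/54) = -70/221 - 431/54 = -99031/11934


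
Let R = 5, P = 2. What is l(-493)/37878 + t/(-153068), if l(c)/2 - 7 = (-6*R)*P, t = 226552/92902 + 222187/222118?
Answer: -84374612259693467/29910265909831913736 ≈ -0.0028209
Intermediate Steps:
t = 35481446905/10317603218 (t = 226552*(1/92902) + 222187*(1/222118) = 113276/46451 + 222187/222118 = 35481446905/10317603218 ≈ 3.4389)
l(c) = -106 (l(c) = 14 + 2*(-6*5*2) = 14 + 2*(-30*2) = 14 + 2*(-60) = 14 - 120 = -106)
l(-493)/37878 + t/(-153068) = -106/37878 + (35481446905/10317603218)/(-153068) = -106*1/37878 + (35481446905/10317603218)*(-1/153068) = -53/18939 - 35481446905/1579294889372824 = -84374612259693467/29910265909831913736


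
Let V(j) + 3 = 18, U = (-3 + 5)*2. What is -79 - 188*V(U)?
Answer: -2899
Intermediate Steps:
U = 4 (U = 2*2 = 4)
V(j) = 15 (V(j) = -3 + 18 = 15)
-79 - 188*V(U) = -79 - 188*15 = -79 - 2820 = -2899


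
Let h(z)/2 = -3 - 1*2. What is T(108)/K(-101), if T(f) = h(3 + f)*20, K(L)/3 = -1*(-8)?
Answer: -25/3 ≈ -8.3333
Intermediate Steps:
K(L) = 24 (K(L) = 3*(-1*(-8)) = 3*8 = 24)
h(z) = -10 (h(z) = 2*(-3 - 1*2) = 2*(-3 - 2) = 2*(-5) = -10)
T(f) = -200 (T(f) = -10*20 = -200)
T(108)/K(-101) = -200/24 = -200*1/24 = -25/3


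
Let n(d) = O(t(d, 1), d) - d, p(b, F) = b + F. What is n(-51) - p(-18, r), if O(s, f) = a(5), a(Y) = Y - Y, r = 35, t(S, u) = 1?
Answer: 34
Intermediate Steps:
p(b, F) = F + b
a(Y) = 0
O(s, f) = 0
n(d) = -d (n(d) = 0 - d = -d)
n(-51) - p(-18, r) = -1*(-51) - (35 - 18) = 51 - 1*17 = 51 - 17 = 34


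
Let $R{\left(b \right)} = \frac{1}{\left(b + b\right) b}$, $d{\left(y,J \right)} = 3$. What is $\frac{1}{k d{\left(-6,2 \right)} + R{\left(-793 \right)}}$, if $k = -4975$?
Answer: $- \frac{1257698}{18771142649} \approx -6.7002 \cdot 10^{-5}$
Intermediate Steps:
$R{\left(b \right)} = \frac{1}{2 b^{2}}$ ($R{\left(b \right)} = \frac{1}{2 b b} = \frac{\frac{1}{2} \frac{1}{b}}{b} = \frac{1}{2 b^{2}}$)
$\frac{1}{k d{\left(-6,2 \right)} + R{\left(-793 \right)}} = \frac{1}{\left(-4975\right) 3 + \frac{1}{2 \cdot 628849}} = \frac{1}{-14925 + \frac{1}{2} \cdot \frac{1}{628849}} = \frac{1}{-14925 + \frac{1}{1257698}} = \frac{1}{- \frac{18771142649}{1257698}} = - \frac{1257698}{18771142649}$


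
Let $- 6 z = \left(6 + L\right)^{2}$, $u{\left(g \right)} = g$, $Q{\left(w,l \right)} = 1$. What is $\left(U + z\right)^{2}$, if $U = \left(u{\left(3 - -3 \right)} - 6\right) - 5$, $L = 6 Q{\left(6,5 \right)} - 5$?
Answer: $\frac{6241}{36} \approx 173.36$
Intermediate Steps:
$L = 1$ ($L = 6 \cdot 1 - 5 = 6 - 5 = 1$)
$z = - \frac{49}{6}$ ($z = - \frac{\left(6 + 1\right)^{2}}{6} = - \frac{7^{2}}{6} = \left(- \frac{1}{6}\right) 49 = - \frac{49}{6} \approx -8.1667$)
$U = -5$ ($U = \left(\left(3 - -3\right) - 6\right) - 5 = \left(\left(3 + 3\right) - 6\right) - 5 = \left(6 - 6\right) - 5 = 0 - 5 = -5$)
$\left(U + z\right)^{2} = \left(-5 - \frac{49}{6}\right)^{2} = \left(- \frac{79}{6}\right)^{2} = \frac{6241}{36}$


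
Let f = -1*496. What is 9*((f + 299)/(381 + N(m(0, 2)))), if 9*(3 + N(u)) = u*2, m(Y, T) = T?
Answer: -15957/3406 ≈ -4.6850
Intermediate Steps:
N(u) = -3 + 2*u/9 (N(u) = -3 + (u*2)/9 = -3 + (2*u)/9 = -3 + 2*u/9)
f = -496
9*((f + 299)/(381 + N(m(0, 2)))) = 9*((-496 + 299)/(381 + (-3 + (2/9)*2))) = 9*(-197/(381 + (-3 + 4/9))) = 9*(-197/(381 - 23/9)) = 9*(-197/3406/9) = 9*(-197*9/3406) = 9*(-1773/3406) = -15957/3406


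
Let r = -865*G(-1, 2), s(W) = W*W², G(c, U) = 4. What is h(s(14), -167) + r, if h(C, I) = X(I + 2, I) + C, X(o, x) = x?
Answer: -883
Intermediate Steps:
s(W) = W³
h(C, I) = C + I (h(C, I) = I + C = C + I)
r = -3460 (r = -865*4 = -3460)
h(s(14), -167) + r = (14³ - 167) - 3460 = (2744 - 167) - 3460 = 2577 - 3460 = -883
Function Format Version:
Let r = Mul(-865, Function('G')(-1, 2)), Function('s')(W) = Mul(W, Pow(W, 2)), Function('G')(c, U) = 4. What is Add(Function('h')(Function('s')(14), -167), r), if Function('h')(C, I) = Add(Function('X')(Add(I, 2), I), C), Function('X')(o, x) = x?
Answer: -883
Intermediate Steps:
Function('s')(W) = Pow(W, 3)
Function('h')(C, I) = Add(C, I) (Function('h')(C, I) = Add(I, C) = Add(C, I))
r = -3460 (r = Mul(-865, 4) = -3460)
Add(Function('h')(Function('s')(14), -167), r) = Add(Add(Pow(14, 3), -167), -3460) = Add(Add(2744, -167), -3460) = Add(2577, -3460) = -883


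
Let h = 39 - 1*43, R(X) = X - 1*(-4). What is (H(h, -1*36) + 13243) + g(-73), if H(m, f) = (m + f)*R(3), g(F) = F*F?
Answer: 18292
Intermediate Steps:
R(X) = 4 + X (R(X) = X + 4 = 4 + X)
g(F) = F**2
h = -4 (h = 39 - 43 = -4)
H(m, f) = 7*f + 7*m (H(m, f) = (m + f)*(4 + 3) = (f + m)*7 = 7*f + 7*m)
(H(h, -1*36) + 13243) + g(-73) = ((7*(-1*36) + 7*(-4)) + 13243) + (-73)**2 = ((7*(-36) - 28) + 13243) + 5329 = ((-252 - 28) + 13243) + 5329 = (-280 + 13243) + 5329 = 12963 + 5329 = 18292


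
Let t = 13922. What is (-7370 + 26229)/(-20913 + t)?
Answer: -18859/6991 ≈ -2.6976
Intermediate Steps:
(-7370 + 26229)/(-20913 + t) = (-7370 + 26229)/(-20913 + 13922) = 18859/(-6991) = 18859*(-1/6991) = -18859/6991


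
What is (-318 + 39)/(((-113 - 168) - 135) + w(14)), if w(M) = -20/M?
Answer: 651/974 ≈ 0.66838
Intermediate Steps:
(-318 + 39)/(((-113 - 168) - 135) + w(14)) = (-318 + 39)/(((-113 - 168) - 135) - 20/14) = -279/((-281 - 135) - 20*1/14) = -279/(-416 - 10/7) = -279/(-2922/7) = -279*(-7/2922) = 651/974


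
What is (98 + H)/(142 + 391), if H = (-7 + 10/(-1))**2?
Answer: 387/533 ≈ 0.72608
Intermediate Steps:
H = 289 (H = (-7 + 10*(-1))**2 = (-7 - 10)**2 = (-17)**2 = 289)
(98 + H)/(142 + 391) = (98 + 289)/(142 + 391) = 387/533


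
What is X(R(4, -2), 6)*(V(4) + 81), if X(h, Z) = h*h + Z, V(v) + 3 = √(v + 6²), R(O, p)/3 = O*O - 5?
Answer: 85410 + 2190*√10 ≈ 92335.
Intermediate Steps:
R(O, p) = -15 + 3*O² (R(O, p) = 3*(O*O - 5) = 3*(O² - 5) = 3*(-5 + O²) = -15 + 3*O²)
V(v) = -3 + √(36 + v) (V(v) = -3 + √(v + 6²) = -3 + √(v + 36) = -3 + √(36 + v))
X(h, Z) = Z + h² (X(h, Z) = h² + Z = Z + h²)
X(R(4, -2), 6)*(V(4) + 81) = (6 + (-15 + 3*4²)²)*((-3 + √(36 + 4)) + 81) = (6 + (-15 + 3*16)²)*((-3 + √40) + 81) = (6 + (-15 + 48)²)*((-3 + 2*√10) + 81) = (6 + 33²)*(78 + 2*√10) = (6 + 1089)*(78 + 2*√10) = 1095*(78 + 2*√10) = 85410 + 2190*√10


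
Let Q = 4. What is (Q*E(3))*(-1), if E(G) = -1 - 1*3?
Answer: 16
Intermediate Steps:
E(G) = -4 (E(G) = -1 - 3 = -4)
(Q*E(3))*(-1) = (4*(-4))*(-1) = -16*(-1) = 16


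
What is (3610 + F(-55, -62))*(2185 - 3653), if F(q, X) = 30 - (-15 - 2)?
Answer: -5368476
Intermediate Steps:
F(q, X) = 47 (F(q, X) = 30 - 1*(-17) = 30 + 17 = 47)
(3610 + F(-55, -62))*(2185 - 3653) = (3610 + 47)*(2185 - 3653) = 3657*(-1468) = -5368476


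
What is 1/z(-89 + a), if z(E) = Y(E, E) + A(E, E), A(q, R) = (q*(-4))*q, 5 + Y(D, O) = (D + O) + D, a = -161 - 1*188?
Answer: -1/768695 ≈ -1.3009e-6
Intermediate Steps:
a = -349 (a = -161 - 188 = -349)
Y(D, O) = -5 + O + 2*D (Y(D, O) = -5 + ((D + O) + D) = -5 + (O + 2*D) = -5 + O + 2*D)
A(q, R) = -4*q² (A(q, R) = (-4*q)*q = -4*q²)
z(E) = -5 - 4*E² + 3*E (z(E) = (-5 + E + 2*E) - 4*E² = (-5 + 3*E) - 4*E² = -5 - 4*E² + 3*E)
1/z(-89 + a) = 1/(-5 - 4*(-89 - 349)² + 3*(-89 - 349)) = 1/(-5 - 4*(-438)² + 3*(-438)) = 1/(-5 - 4*191844 - 1314) = 1/(-5 - 767376 - 1314) = 1/(-768695) = -1/768695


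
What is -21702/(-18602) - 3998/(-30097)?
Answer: 363767945/279932197 ≈ 1.2995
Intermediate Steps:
-21702/(-18602) - 3998/(-30097) = -21702*(-1/18602) - 3998*(-1/30097) = 10851/9301 + 3998/30097 = 363767945/279932197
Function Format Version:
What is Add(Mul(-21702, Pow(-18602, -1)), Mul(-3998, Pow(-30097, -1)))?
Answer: Rational(363767945, 279932197) ≈ 1.2995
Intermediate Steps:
Add(Mul(-21702, Pow(-18602, -1)), Mul(-3998, Pow(-30097, -1))) = Add(Mul(-21702, Rational(-1, 18602)), Mul(-3998, Rational(-1, 30097))) = Add(Rational(10851, 9301), Rational(3998, 30097)) = Rational(363767945, 279932197)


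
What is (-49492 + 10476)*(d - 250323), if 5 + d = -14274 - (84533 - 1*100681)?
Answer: 9693681264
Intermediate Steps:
d = 1869 (d = -5 + (-14274 - (84533 - 1*100681)) = -5 + (-14274 - (84533 - 100681)) = -5 + (-14274 - 1*(-16148)) = -5 + (-14274 + 16148) = -5 + 1874 = 1869)
(-49492 + 10476)*(d - 250323) = (-49492 + 10476)*(1869 - 250323) = -39016*(-248454) = 9693681264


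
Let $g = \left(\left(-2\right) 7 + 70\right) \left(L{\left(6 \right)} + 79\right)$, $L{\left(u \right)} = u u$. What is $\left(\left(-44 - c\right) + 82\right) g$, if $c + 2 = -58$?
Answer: $631120$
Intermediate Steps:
$c = -60$ ($c = -2 - 58 = -60$)
$L{\left(u \right)} = u^{2}$
$g = 6440$ ($g = \left(\left(-2\right) 7 + 70\right) \left(6^{2} + 79\right) = \left(-14 + 70\right) \left(36 + 79\right) = 56 \cdot 115 = 6440$)
$\left(\left(-44 - c\right) + 82\right) g = \left(\left(-44 - -60\right) + 82\right) 6440 = \left(\left(-44 + 60\right) + 82\right) 6440 = \left(16 + 82\right) 6440 = 98 \cdot 6440 = 631120$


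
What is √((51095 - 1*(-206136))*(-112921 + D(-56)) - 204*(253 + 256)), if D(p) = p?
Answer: I*√29061290523 ≈ 1.7047e+5*I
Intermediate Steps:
√((51095 - 1*(-206136))*(-112921 + D(-56)) - 204*(253 + 256)) = √((51095 - 1*(-206136))*(-112921 - 56) - 204*(253 + 256)) = √((51095 + 206136)*(-112977) - 204*509) = √(257231*(-112977) - 103836) = √(-29061186687 - 103836) = √(-29061290523) = I*√29061290523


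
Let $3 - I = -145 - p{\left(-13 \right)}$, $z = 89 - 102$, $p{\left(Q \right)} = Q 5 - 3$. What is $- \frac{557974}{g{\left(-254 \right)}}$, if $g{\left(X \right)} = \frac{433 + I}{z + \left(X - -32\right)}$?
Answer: $\frac{131123890}{513} \approx 2.556 \cdot 10^{5}$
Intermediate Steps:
$p{\left(Q \right)} = -3 + 5 Q$ ($p{\left(Q \right)} = 5 Q - 3 = -3 + 5 Q$)
$z = -13$
$I = 80$ ($I = 3 - \left(-145 - \left(-3 + 5 \left(-13\right)\right)\right) = 3 - \left(-145 - \left(-3 - 65\right)\right) = 3 - \left(-145 - -68\right) = 3 - \left(-145 + 68\right) = 3 - -77 = 3 + 77 = 80$)
$g{\left(X \right)} = \frac{513}{19 + X}$ ($g{\left(X \right)} = \frac{433 + 80}{-13 + \left(X - -32\right)} = \frac{513}{-13 + \left(X + 32\right)} = \frac{513}{-13 + \left(32 + X\right)} = \frac{513}{19 + X}$)
$- \frac{557974}{g{\left(-254 \right)}} = - \frac{557974}{513 \frac{1}{19 - 254}} = - \frac{557974}{513 \frac{1}{-235}} = - \frac{557974}{513 \left(- \frac{1}{235}\right)} = - \frac{557974}{- \frac{513}{235}} = \left(-557974\right) \left(- \frac{235}{513}\right) = \frac{131123890}{513}$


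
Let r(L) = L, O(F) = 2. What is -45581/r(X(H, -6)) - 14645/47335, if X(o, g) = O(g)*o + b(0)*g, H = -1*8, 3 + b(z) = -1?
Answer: -431538759/75736 ≈ -5697.9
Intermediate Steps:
b(z) = -4 (b(z) = -3 - 1 = -4)
H = -8
X(o, g) = -4*g + 2*o (X(o, g) = 2*o - 4*g = -4*g + 2*o)
-45581/r(X(H, -6)) - 14645/47335 = -45581/(-4*(-6) + 2*(-8)) - 14645/47335 = -45581/(24 - 16) - 14645*1/47335 = -45581/8 - 2929/9467 = -431538759/75736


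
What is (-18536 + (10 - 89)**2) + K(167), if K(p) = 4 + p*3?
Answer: -11790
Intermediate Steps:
K(p) = 4 + 3*p
(-18536 + (10 - 89)**2) + K(167) = (-18536 + (10 - 89)**2) + (4 + 3*167) = (-18536 + (-79)**2) + (4 + 501) = (-18536 + 6241) + 505 = -12295 + 505 = -11790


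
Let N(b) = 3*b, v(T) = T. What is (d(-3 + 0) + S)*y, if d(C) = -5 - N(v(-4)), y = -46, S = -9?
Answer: 92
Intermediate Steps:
d(C) = 7 (d(C) = -5 - 3*(-4) = -5 - 1*(-12) = -5 + 12 = 7)
(d(-3 + 0) + S)*y = (7 - 9)*(-46) = -2*(-46) = 92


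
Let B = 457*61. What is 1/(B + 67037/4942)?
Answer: 4942/137835171 ≈ 3.5854e-5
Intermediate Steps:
B = 27877
1/(B + 67037/4942) = 1/(27877 + 67037/4942) = 1/(137835171/4942) = 4942/137835171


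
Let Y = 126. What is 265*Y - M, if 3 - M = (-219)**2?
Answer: 81348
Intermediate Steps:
M = -47958 (M = 3 - 1*(-219)**2 = 3 - 1*47961 = 3 - 47961 = -47958)
265*Y - M = 265*126 - 1*(-47958) = 33390 + 47958 = 81348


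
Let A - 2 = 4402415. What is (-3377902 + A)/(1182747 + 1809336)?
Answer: 341505/997361 ≈ 0.34241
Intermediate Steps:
A = 4402417 (A = 2 + 4402415 = 4402417)
(-3377902 + A)/(1182747 + 1809336) = (-3377902 + 4402417)/(1182747 + 1809336) = 1024515/2992083 = 1024515*(1/2992083) = 341505/997361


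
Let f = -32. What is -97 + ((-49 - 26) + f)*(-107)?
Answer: 11352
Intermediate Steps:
-97 + ((-49 - 26) + f)*(-107) = -97 + ((-49 - 26) - 32)*(-107) = -97 + (-75 - 32)*(-107) = -97 - 107*(-107) = -97 + 11449 = 11352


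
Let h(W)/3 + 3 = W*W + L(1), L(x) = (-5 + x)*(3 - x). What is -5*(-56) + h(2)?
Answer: 259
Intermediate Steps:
h(W) = -33 + 3*W**2 (h(W) = -9 + 3*(W*W + (-15 - 1*1**2 + 8*1)) = -9 + 3*(W**2 + (-15 - 1*1 + 8)) = -9 + 3*(W**2 + (-15 - 1 + 8)) = -9 + 3*(W**2 - 8) = -9 + 3*(-8 + W**2) = -9 + (-24 + 3*W**2) = -33 + 3*W**2)
-5*(-56) + h(2) = -5*(-56) + (-33 + 3*2**2) = 280 + (-33 + 3*4) = 280 + (-33 + 12) = 280 - 21 = 259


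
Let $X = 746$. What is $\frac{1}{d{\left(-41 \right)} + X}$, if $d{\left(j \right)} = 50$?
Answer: $\frac{1}{796} \approx 0.0012563$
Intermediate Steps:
$\frac{1}{d{\left(-41 \right)} + X} = \frac{1}{50 + 746} = \frac{1}{796}$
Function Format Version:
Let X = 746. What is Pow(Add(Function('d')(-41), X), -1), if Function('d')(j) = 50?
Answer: Rational(1, 796) ≈ 0.0012563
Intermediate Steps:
Pow(Add(Function('d')(-41), X), -1) = Pow(Add(50, 746), -1) = Pow(796, -1) = Rational(1, 796)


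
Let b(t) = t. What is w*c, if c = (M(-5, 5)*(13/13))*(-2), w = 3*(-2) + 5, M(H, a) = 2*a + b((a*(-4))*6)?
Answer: -220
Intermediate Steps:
M(H, a) = -22*a (M(H, a) = 2*a + (a*(-4))*6 = 2*a - 4*a*6 = 2*a - 24*a = -22*a)
w = -1 (w = -6 + 5 = -1)
c = 220 (c = ((-22*5)*(13/13))*(-2) = -1430/13*(-2) = -110*1*(-2) = -110*(-2) = 220)
w*c = -1*220 = -220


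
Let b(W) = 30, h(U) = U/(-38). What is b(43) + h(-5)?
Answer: 1145/38 ≈ 30.132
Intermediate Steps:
h(U) = -U/38 (h(U) = U*(-1/38) = -U/38)
b(43) + h(-5) = 30 - 1/38*(-5) = 30 + 5/38 = 1145/38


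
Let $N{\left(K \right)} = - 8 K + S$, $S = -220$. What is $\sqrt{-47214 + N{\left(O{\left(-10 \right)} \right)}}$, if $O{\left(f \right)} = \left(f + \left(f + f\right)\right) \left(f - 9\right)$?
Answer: $i \sqrt{51994} \approx 228.02 i$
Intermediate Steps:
$O{\left(f \right)} = 3 f \left(-9 + f\right)$ ($O{\left(f \right)} = \left(f + 2 f\right) \left(-9 + f\right) = 3 f \left(-9 + f\right)$)
$N{\left(K \right)} = -220 - 8 K$ ($N{\left(K \right)} = - 8 K - 220 = -220 - 8 K$)
$\sqrt{-47214 + N{\left(O{\left(-10 \right)} \right)}} = \sqrt{-47214 - \left(220 + 8 \cdot 3 \left(-10\right) \left(-9 - 10\right)\right)} = \sqrt{-47214 - \left(220 + 8 \cdot 3 \left(-10\right) \left(-19\right)\right)} = \sqrt{-47214 - 4780} = \sqrt{-51994} = i \sqrt{51994}$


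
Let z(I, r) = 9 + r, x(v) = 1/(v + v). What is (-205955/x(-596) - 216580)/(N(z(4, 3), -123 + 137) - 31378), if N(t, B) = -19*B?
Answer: -61320445/7911 ≈ -7751.3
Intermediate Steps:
x(v) = 1/(2*v)
(-205955/x(-596) - 216580)/(N(z(4, 3), -123 + 137) - 31378) = (-205955/((½)/(-596)) - 216580)/(-19*(-123 + 137) - 31378) = (-205955/((½)*(-1/596)) - 216580)/(-19*14 - 31378) = (-205955/(-1/1192) - 216580)/(-266 - 31378) = (-205955*(-1192) - 216580)/(-31644) = (245498360 - 216580)*(-1/31644) = 245281780*(-1/31644) = -61320445/7911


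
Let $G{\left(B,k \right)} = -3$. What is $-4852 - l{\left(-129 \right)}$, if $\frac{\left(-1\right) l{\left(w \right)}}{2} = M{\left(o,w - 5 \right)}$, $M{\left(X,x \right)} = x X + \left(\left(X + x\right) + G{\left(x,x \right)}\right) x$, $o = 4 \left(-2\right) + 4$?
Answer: $34008$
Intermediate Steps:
$o = -4$ ($o = -8 + 4 = -4$)
$M{\left(X,x \right)} = X x + x \left(-3 + X + x\right)$ ($M{\left(X,x \right)} = x X + \left(\left(X + x\right) - 3\right) x = X x + \left(-3 + X + x\right) x = X x + x \left(-3 + X + x\right)$)
$l{\left(w \right)} = - 2 \left(-16 + w\right) \left(-5 + w\right)$ ($l{\left(w \right)} = - 2 \left(w - 5\right) \left(-3 + \left(w - 5\right) + 2 \left(-4\right)\right) = - 2 \left(w - 5\right) \left(-3 + \left(w - 5\right) - 8\right) = - 2 \left(-5 + w\right) \left(-3 + \left(-5 + w\right) - 8\right) = - 2 \left(-5 + w\right) \left(-16 + w\right) = - 2 \left(-16 + w\right) \left(-5 + w\right)$)
$-4852 - l{\left(-129 \right)} = -4852 - - 2 \left(-16 - 129\right) \left(-5 - 129\right) = -4852 - \left(-2\right) \left(-145\right) \left(-134\right) = -4852 - -38860 = -4852 + 38860 = 34008$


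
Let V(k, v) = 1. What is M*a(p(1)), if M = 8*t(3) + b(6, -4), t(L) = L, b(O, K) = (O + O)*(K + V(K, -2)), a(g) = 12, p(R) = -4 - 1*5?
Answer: -144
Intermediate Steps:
p(R) = -9 (p(R) = -4 - 5 = -9)
b(O, K) = 2*O*(1 + K) (b(O, K) = (O + O)*(K + 1) = (2*O)*(1 + K) = 2*O*(1 + K))
M = -12 (M = 8*3 + 2*6*(1 - 4) = 24 + 2*6*(-3) = 24 - 36 = -12)
M*a(p(1)) = -12*12 = -144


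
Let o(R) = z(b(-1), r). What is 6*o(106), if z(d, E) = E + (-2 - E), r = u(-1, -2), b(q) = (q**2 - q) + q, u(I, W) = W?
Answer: -12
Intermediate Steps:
b(q) = q**2
r = -2
z(d, E) = -2
o(R) = -2
6*o(106) = 6*(-2) = -12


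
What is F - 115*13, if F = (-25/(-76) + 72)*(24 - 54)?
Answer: -139265/38 ≈ -3664.9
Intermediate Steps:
F = -82455/38 (F = (-25*(-1/76) + 72)*(-30) = (25/76 + 72)*(-30) = (5497/76)*(-30) = -82455/38 ≈ -2169.9)
F - 115*13 = -82455/38 - 115*13 = -82455/38 - 1495 = -139265/38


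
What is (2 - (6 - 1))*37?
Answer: -111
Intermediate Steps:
(2 - (6 - 1))*37 = (2 - 1*5)*37 = (2 - 5)*37 = -3*37 = -111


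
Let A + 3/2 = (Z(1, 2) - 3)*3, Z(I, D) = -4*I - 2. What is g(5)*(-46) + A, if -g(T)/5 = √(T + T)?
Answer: -57/2 + 230*√10 ≈ 698.82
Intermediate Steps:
g(T) = -5*√2*√T (g(T) = -5*√(T + T) = -5*√2*√T)
Z(I, D) = -2 - 4*I
A = -57/2 (A = -3/2 + ((-2 - 4*1) - 3)*3 = -3/2 + ((-2 - 4) - 3)*3 = -3/2 + (-6 - 3)*3 = -3/2 - 9*3 = -3/2 - 27 = -57/2 ≈ -28.500)
g(5)*(-46) + A = -5*√2*√5*(-46) - 57/2 = -5*√10*(-46) - 57/2 = 230*√10 - 57/2 = -57/2 + 230*√10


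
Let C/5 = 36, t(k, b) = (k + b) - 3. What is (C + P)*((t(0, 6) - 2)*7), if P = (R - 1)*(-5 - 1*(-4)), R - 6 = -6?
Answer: 1267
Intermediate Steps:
R = 0 (R = 6 - 6 = 0)
t(k, b) = -3 + b + k (t(k, b) = (b + k) - 3 = -3 + b + k)
C = 180 (C = 5*36 = 180)
P = 1 (P = (0 - 1)*(-5 - 1*(-4)) = -(-5 + 4) = -1*(-1) = 1)
(C + P)*((t(0, 6) - 2)*7) = (180 + 1)*(((-3 + 6 + 0) - 2)*7) = 181*((3 - 2)*7) = 181*(1*7) = 181*7 = 1267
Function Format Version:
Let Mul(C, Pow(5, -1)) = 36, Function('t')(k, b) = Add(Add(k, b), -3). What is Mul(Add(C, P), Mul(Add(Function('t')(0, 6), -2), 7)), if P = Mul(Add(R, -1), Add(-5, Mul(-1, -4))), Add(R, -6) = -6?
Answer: 1267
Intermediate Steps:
R = 0 (R = Add(6, -6) = 0)
Function('t')(k, b) = Add(-3, b, k) (Function('t')(k, b) = Add(Add(b, k), -3) = Add(-3, b, k))
C = 180 (C = Mul(5, 36) = 180)
P = 1 (P = Mul(Add(0, -1), Add(-5, Mul(-1, -4))) = Mul(-1, Add(-5, 4)) = Mul(-1, -1) = 1)
Mul(Add(C, P), Mul(Add(Function('t')(0, 6), -2), 7)) = Mul(Add(180, 1), Mul(Add(Add(-3, 6, 0), -2), 7)) = Mul(181, Mul(Add(3, -2), 7)) = Mul(181, Mul(1, 7)) = Mul(181, 7) = 1267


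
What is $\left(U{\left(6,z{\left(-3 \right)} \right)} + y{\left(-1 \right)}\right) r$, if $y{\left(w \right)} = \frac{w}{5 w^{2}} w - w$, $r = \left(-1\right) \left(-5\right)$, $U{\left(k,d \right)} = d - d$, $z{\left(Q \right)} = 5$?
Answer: $6$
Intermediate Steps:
$U{\left(k,d \right)} = 0$
$r = 5$
$y{\left(w \right)} = \frac{1}{5} - w$ ($y{\left(w \right)} = w \frac{1}{5 w^{2}} w - w = \frac{1}{5 w} w - w = \frac{1}{5} - w$)
$\left(U{\left(6,z{\left(-3 \right)} \right)} + y{\left(-1 \right)}\right) r = \left(0 + \left(\frac{1}{5} - -1\right)\right) 5 = \left(0 + \left(\frac{1}{5} + 1\right)\right) 5 = \left(0 + \frac{6}{5}\right) 5 = \frac{6}{5} \cdot 5 = 6$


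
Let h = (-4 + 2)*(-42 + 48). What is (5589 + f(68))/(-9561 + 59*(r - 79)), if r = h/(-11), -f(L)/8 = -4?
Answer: -61831/155734 ≈ -0.39703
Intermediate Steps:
h = -12 (h = -2*6 = -12)
f(L) = 32 (f(L) = -8*(-4) = 32)
r = 12/11 (r = -12/(-11) = -12*(-1/11) = 12/11 ≈ 1.0909)
(5589 + f(68))/(-9561 + 59*(r - 79)) = (5589 + 32)/(-9561 + 59*(12/11 - 79)) = 5621/(-9561 + 59*(-857/11)) = 5621/(-9561 - 50563/11) = 5621/(-155734/11) = 5621*(-11/155734) = -61831/155734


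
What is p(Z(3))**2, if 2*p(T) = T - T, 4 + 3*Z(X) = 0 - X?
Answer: 0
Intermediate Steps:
Z(X) = -4/3 - X/3 (Z(X) = -4/3 + (0 - X)/3 = -4/3 + (-X)/3 = -4/3 - X/3)
p(T) = 0 (p(T) = (T - T)/2 = (1/2)*0 = 0)
p(Z(3))**2 = 0**2 = 0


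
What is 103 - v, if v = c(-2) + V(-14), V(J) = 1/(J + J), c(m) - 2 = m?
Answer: 2885/28 ≈ 103.04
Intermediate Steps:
c(m) = 2 + m
V(J) = 1/(2*J)
v = -1/28 (v = (2 - 2) + (½)/(-14) = 0 + (½)*(-1/14) = 0 - 1/28 = -1/28 ≈ -0.035714)
103 - v = 103 - 1*(-1/28) = 103 + 1/28 = 2885/28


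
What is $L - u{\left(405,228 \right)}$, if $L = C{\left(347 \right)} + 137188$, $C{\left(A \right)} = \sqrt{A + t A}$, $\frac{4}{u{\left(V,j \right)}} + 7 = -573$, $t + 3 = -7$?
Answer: $\frac{19892261}{145} + 3 i \sqrt{347} \approx 1.3719 \cdot 10^{5} + 55.884 i$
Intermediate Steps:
$t = -10$ ($t = -3 - 7 = -10$)
$u{\left(V,j \right)} = - \frac{1}{145}$ ($u{\left(V,j \right)} = \frac{4}{-7 - 573} = \frac{4}{-580} = 4 \left(- \frac{1}{580}\right) = - \frac{1}{145}$)
$C{\left(A \right)} = 3 \sqrt{- A}$ ($C{\left(A \right)} = \sqrt{A - 10 A} = \sqrt{- 9 A} = 3 \sqrt{- A}$)
$L = 137188 + 3 i \sqrt{347}$ ($L = 3 \sqrt{\left(-1\right) 347} + 137188 = 3 \sqrt{-347} + 137188 = 3 i \sqrt{347} + 137188 = 137188 + 3 i \sqrt{347} \approx 1.3719 \cdot 10^{5} + 55.884 i$)
$L - u{\left(405,228 \right)} = \left(137188 + 3 i \sqrt{347}\right) - - \frac{1}{145} = \left(137188 + 3 i \sqrt{347}\right) + \frac{1}{145} = \frac{19892261}{145} + 3 i \sqrt{347}$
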